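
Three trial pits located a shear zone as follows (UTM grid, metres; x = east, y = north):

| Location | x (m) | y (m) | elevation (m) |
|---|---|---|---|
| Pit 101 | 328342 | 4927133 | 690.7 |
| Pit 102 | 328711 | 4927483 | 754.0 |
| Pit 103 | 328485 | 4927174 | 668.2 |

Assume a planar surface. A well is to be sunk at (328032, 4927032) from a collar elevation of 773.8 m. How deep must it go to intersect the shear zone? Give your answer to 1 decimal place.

Two edge vectors: Pit 101→Pit 102 = (369, 350, 63.3), Pit 101→Pit 103 = (143, 41, -22.5).
Normal n = (Pit 101→Pit 102) × (Pit 101→Pit 103) = (-10470.3, 17354.4, -34921).
So ∂z/∂x = −n_x/n_z = −0.299828184 and ∂z/∂y = −n_y/n_z = 0.496961714.
Intercept c from Pit 101: 690.7 + 98446.19 − 2448596.46 = −2349459.57.
At (328032, 4927032): z_contact = −98353.24 + 2448546.27 − 2349459.57 = 733.45 m.
Depth below ground = 773.8 − 733.45 = 40.3 m.

40.3 m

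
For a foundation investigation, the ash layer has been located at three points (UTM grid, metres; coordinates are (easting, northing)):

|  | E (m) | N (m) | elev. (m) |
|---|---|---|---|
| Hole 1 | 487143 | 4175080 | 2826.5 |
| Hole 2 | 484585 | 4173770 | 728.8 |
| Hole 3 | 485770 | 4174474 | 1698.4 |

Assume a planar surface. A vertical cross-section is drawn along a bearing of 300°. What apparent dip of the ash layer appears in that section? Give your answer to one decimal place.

Let the plane be z = a·E + b·N + c.
Hole 2−Hole 1: −2558a − 1310b = −2097.7;  Hole 3−Hole 1: −1373a − 606b = −1128.1.
Solving gives a = 0.83147, b = −0.02229.
Unit vector along 300° is (sin 300°, cos 300°) = (-0.8660, 0.5000).
Slope in that direction = a·(-0.8660) + b·(0.5000) = −0.73122.
Apparent dip = arctan|0.73122| = 36.2° (true dip is 39.8°, so apparent ≤ true as expected).

36.2°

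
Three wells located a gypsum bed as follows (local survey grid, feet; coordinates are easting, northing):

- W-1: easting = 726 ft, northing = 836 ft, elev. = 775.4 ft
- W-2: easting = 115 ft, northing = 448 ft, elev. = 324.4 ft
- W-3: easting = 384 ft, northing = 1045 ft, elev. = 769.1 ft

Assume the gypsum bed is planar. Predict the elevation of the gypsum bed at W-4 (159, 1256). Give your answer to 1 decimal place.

807.4 ft

Let the plane be z = a·easting + b·northing + c.
W-2−W-1: −611a − 388b = −451;  W-3−W-1: −342a + 209b = −6.3.
Solving gives a = 0.371372, b = 0.577556.
Then c = 775.4 − a·726 − b·836 = 22.95.
At (159, 1256): z = 59.0 + 725.4 + 22.95 = 807.4 ft.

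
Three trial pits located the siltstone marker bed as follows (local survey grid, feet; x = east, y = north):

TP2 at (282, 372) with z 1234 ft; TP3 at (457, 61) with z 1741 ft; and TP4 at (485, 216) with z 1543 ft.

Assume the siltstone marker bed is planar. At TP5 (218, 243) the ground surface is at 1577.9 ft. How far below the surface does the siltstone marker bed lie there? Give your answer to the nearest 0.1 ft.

Two edge vectors: TP2→TP3 = (175, -311, 507), TP2→TP4 = (203, -156, 309).
Normal n = (TP2→TP3) × (TP2→TP4) = (-17007, 48846, 35833).
So ∂z/∂x = −n_x/n_z = 0.47462 and ∂z/∂y = −n_y/n_z = −1.36316.
Intercept c from TP2: 1234 − 133.84 + 507.09 = 1607.25.
At (218, 243): z_contact = 103.47 − 331.25 + 1607.25 = 1379.47 ft.
Depth below ground = 1577.9 − 1379.47 = 198.4 ft.

198.4 ft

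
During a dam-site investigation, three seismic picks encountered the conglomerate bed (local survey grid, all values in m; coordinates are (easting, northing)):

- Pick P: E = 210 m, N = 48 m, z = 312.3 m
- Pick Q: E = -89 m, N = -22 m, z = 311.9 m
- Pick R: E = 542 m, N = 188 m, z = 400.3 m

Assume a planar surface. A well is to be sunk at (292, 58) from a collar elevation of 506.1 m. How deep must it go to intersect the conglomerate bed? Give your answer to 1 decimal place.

Let the plane be z = a·E + b·N + c.
Pick Q−Pick P: −299a − 70b = −0.4;  Pick R−Pick P: 332a + 140b = 88.
Solving gives a = −0.32782, b = 1.40597.
Then c = 312.3 − a·210 − b·48 = 313.66.
At (292, 58): z_contact = −95.72 + 81.55 + 313.66 = 299.48 m.
Depth below ground = 506.1 − 299.48 = 206.6 m.

206.6 m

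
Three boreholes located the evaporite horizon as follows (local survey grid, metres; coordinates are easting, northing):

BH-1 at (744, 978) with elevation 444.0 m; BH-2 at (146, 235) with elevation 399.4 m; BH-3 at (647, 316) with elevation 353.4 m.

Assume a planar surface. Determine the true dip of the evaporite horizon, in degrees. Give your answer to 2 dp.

Let the plane be z = a·easting + b·northing + c.
BH-2−BH-1: −598a − 743b = −44.6;  BH-3−BH-1: −97a − 662b = −90.6.
Solving gives a = −0.11671, b = 0.15396.
Gradient magnitude |∇z| = √(a² + b²) = √(0.01362 + 0.02370) = 0.19319.
True dip = arctan(0.19319) = 10.93°, dipping toward SE (azimuth ≈ 143°).

10.93°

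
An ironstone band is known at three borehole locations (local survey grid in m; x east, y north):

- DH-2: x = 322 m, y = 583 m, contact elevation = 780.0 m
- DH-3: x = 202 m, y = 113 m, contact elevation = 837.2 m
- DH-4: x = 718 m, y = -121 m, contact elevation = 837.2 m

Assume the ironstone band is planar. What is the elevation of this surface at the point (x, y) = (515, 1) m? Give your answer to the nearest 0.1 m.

833.9 m

Two edge vectors: DH-2→DH-3 = (-120, -470, 57.2), DH-2→DH-4 = (396, -704, 57.2).
Normal n = (DH-2→DH-3) × (DH-2→DH-4) = (13384.8, 29515.2, 270600).
So ∂z/∂x = −n_x/n_z = −0.04946 and ∂z/∂y = −n_y/n_z = −0.10907.
Intercept c from DH-2: 780 + 15.93 + 63.59 = 859.52.
At (515, 1): z = −25.5 − 0.1 + 859.52 = 833.9 m.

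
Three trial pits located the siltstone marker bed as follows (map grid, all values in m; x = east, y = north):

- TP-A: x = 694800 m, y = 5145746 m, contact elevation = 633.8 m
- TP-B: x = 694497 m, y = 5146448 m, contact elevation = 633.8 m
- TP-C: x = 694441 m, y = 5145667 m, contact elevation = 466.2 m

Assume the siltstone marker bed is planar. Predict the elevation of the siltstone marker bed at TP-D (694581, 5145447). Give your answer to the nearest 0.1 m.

485.4 m

Two edge vectors: TP-A→TP-B = (-303, 702, 0), TP-A→TP-C = (-359, -79, -167.6).
Normal n = (TP-A→TP-B) × (TP-A→TP-C) = (-117655.2, -50782.8, 275955).
So ∂z/∂x = −n_x/n_z = 0.426356471 and ∂z/∂y = −n_y/n_z = 0.184025656.
Intercept c from TP-A: 633.8 − 296232.48 − 946949.29 = −1242547.96.
At (694581, 5145447): z = 296139.1 + 946894.3 − 1242547.96 = 485.4 m.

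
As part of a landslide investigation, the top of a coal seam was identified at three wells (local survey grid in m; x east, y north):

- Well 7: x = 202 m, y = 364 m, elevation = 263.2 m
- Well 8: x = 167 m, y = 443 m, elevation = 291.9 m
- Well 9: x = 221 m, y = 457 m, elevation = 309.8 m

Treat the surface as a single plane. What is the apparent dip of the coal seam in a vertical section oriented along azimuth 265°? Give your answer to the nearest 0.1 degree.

Let the plane be z = a·x + b·y + c.
Well 8−Well 7: −35a + 79b = 28.7;  Well 9−Well 7: 19a + 93b = 46.6.
Solving gives a = 0.21285, b = 0.45759.
Unit vector along 265° is (sin 265°, cos 265°) = (-0.9962, -0.0872).
Slope in that direction = a·(-0.9962) + b·(-0.0872) = −0.25192.
Apparent dip = arctan|0.25192| = 14.1° (true dip is 26.8°, so apparent ≤ true as expected).

14.1°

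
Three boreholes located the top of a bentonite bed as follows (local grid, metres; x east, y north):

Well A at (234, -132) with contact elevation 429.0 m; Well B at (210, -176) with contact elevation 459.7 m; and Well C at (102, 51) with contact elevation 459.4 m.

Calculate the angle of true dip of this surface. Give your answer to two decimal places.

Let the plane be z = a·x + b·y + c.
Well B−Well A: −24a − 44b = 30.7;  Well C−Well A: −132a + 183b = 30.4.
Solving gives a = −0.68193, b = −0.32576.
Gradient magnitude |∇z| = √(a² + b²) = √(0.46503 + 0.10612) = 0.75575.
True dip = arctan(0.75575) = 37.08°, dipping toward ENE (azimuth ≈ 064°).

37.08°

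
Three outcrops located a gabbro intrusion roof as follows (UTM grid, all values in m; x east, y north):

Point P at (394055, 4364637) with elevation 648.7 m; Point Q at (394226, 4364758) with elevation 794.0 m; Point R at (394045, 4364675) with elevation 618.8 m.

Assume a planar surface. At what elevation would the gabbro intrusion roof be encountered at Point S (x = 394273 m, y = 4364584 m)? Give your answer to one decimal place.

932.3 m

Two edge vectors: Point P→Point Q = (171, 121, 145.3), Point P→Point R = (-10, 38, -29.9).
Normal n = (Point P→Point Q) × (Point P→Point R) = (-9139.3, 3659.9, 7708).
So ∂z/∂x = −n_x/n_z = 1.185690192 and ∂z/∂y = −n_y/n_z = −0.474818371.
Intercept c from Point P: 648.7 − 467227.15 + 2072409.83 = 1605831.38.
At (394273, 4364584): z = 467485.6 − 2072384.7 + 1605831.38 = 932.3 m.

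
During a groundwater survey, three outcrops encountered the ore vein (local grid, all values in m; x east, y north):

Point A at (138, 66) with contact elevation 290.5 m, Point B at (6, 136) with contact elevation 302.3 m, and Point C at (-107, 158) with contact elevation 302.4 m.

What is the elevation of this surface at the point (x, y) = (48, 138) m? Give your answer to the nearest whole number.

305 m

Let the plane be z = a·x + b·y + c.
Point B−Point A: −132a + 70b = 11.8;  Point C−Point A: −245a + 92b = 11.9.
Solving gives a = 0.05046, b = 0.26372.
Then c = 290.5 − a·138 − b·66 = 266.13.
At (48, 138): z = 2.4 + 36.4 + 266.13 = 304.9 m.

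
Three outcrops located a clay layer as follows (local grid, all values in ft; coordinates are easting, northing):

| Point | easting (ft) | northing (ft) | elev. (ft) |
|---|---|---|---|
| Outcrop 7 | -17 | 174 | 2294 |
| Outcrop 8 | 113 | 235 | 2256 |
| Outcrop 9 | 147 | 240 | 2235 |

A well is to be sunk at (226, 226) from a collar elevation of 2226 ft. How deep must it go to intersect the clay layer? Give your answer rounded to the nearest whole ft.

Let the plane be z = a·easting + b·northing + c.
Outcrop 8−Outcrop 7: 130a + 61b = −38;  Outcrop 9−Outcrop 7: 164a + 66b = −59.
Solving gives a = −0.76615, b = 1.00983.
Then c = 2294 − a·-17 − b·174 = 2105.26.
At (226, 226): z_contact = −173.2 + 228.2 + 2105.26 = 2160.3 ft.
Depth below ground = 2226 − 2160.3 = 66 ft.

66 ft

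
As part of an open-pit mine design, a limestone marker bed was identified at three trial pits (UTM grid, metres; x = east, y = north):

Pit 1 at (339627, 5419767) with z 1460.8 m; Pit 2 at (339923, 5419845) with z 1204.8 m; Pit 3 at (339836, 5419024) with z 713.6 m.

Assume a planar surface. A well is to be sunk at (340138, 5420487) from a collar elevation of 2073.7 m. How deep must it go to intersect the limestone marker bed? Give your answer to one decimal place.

Let the plane be z = a·x + b·y + c.
Pit 2−Pit 1: 296a + 78b = −256;  Pit 3−Pit 1: 209a − 743b = −747.2.
Solving gives a = −1.051896880, b = 0.709762520.
Then c = 1460.8 − a·339627 − b·5419767 = −3488034.10.
At (340138, 5420487): z_contact = −357790.10 + 3847258.51 − 3488034.10 = 1434.31 m.
Depth below ground = 2073.7 − 1434.31 = 639.4 m.

639.4 m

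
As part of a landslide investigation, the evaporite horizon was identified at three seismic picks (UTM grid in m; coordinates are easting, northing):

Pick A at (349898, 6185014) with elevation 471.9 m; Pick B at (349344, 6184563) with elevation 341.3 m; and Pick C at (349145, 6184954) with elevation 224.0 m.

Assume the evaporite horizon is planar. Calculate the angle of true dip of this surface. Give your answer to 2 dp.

19.92°

Two edge vectors: Pick A→Pick B = (-554, -451, -130.6), Pick A→Pick C = (-753, -60, -247.9).
Normal n = (Pick A→Pick B) × (Pick A→Pick C) = (103966.9, -38994.8, -306363).
So ∂z/∂easting = −n_x/n_z = 0.33936 and ∂z/∂northing = −n_y/n_z = −0.12728.
Gradient magnitude |∇z| = √(a² + b²) = √(0.11516 + 0.01620) = 0.36244.
True dip = arctan(0.36244) = 19.92°, dipping toward WNW (azimuth ≈ 291°).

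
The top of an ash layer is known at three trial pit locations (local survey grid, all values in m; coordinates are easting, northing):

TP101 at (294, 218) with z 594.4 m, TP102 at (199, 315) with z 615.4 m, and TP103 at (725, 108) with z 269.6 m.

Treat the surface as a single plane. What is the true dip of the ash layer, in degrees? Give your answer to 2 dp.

Two edge vectors: TP101→TP102 = (-95, 97, 21), TP101→TP103 = (431, -110, -324.8).
Normal n = (TP101→TP102) × (TP101→TP103) = (-29195.6, -21805, -31357).
So ∂z/∂easting = −n_x/n_z = −0.93107 and ∂z/∂northing = −n_y/n_z = −0.69538.
Gradient magnitude |∇z| = √(a² + b²) = √(0.86689 + 0.48355) = 1.16209.
True dip = arctan(1.16209) = 49.29°, dipping toward NE (azimuth ≈ 053°).

49.29°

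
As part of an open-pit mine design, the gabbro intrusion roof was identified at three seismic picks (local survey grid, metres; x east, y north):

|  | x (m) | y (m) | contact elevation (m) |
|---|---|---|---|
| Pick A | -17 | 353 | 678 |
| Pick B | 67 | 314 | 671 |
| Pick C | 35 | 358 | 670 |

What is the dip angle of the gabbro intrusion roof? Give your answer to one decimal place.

10.7°

Let the plane be z = a·x + b·y + c.
Pick B−Pick A: 84a − 39b = −7;  Pick C−Pick A: 52a + 5b = −8.
Solving gives a = −0.14175, b = −0.12582.
Gradient magnitude |∇z| = √(a² + b²) = √(0.02009 + 0.01583) = 0.18953.
True dip = arctan(0.18953) = 10.7°, dipping toward NE (azimuth ≈ 048°).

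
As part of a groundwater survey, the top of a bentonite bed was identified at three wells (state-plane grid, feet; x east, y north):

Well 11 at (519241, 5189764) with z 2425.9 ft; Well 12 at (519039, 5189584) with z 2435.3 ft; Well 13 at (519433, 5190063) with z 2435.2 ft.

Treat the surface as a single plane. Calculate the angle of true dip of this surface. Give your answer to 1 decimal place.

Let the plane be z = a·x + b·y + c.
Well 12−Well 11: −202a − 180b = 9.4;  Well 13−Well 11: 192a + 299b = 9.3.
Solving gives a = −0.17357, b = 0.14256.
Gradient magnitude |∇z| = √(a² + b²) = √(0.03013 + 0.02032) = 0.22461.
True dip = arctan(0.22461) = 12.7°, dipping toward SE (azimuth ≈ 129°).

12.7°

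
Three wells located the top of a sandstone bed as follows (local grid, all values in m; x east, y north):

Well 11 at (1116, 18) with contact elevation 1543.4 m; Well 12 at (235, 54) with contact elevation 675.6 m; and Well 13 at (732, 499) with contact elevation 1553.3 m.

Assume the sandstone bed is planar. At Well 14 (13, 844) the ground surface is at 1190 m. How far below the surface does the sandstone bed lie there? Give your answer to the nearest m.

82 m

Let the plane be z = a·x + b·y + c.
Well 12−Well 11: −881a + 36b = −867.8;  Well 13−Well 11: −384a + 481b = 9.9.
Solving gives a = 1.01910, b = 0.83417.
Then c = 1543.4 − a·1116 − b·18 = 391.07.
At (13, 844): z_contact = 13.2 + 704.0 + 391.07 = 1108.4 m.
Depth below ground = 1190 − 1108.4 = 82 m.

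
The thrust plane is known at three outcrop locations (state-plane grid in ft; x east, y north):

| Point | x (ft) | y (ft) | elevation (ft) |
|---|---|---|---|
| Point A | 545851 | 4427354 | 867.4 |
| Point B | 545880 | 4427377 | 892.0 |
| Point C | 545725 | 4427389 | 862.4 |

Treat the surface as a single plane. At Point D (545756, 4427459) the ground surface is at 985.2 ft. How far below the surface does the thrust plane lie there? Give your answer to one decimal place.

62.2 ft

Let the plane be z = a·x + b·y + c.
Point B−Point A: 29a + 23b = 24.6;  Point C−Point A: −126a + 35b = −5.
Solving gives a = 0.249424994, b = 0.755072834.
Then c = 867.4 − a·545851 − b·4427354 = −3478256.21.
At (545756, 4427459): z_contact = 136125.19 + 3343054.02 − 3478256.21 = 922.99 ft.
Depth below ground = 985.2 − 922.99 = 62.2 ft.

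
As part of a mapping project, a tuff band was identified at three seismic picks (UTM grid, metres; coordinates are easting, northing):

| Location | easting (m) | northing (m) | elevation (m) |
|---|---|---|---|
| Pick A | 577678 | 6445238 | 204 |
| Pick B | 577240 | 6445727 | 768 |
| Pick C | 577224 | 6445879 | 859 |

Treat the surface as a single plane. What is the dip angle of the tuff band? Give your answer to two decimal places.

41.23°

Two edge vectors: Pick A→Pick B = (-438, 489, 564), Pick A→Pick C = (-454, 641, 655).
Normal n = (Pick A→Pick B) × (Pick A→Pick C) = (-41229, 30834, -58752).
So ∂z/∂easting = −n_x/n_z = −0.70175 and ∂z/∂northing = −n_y/n_z = 0.52482.
Gradient magnitude |∇z| = √(a² + b²) = √(0.49245 + 0.27543) = 0.87629.
True dip = arctan(0.87629) = 41.23°, dipping toward SE (azimuth ≈ 127°).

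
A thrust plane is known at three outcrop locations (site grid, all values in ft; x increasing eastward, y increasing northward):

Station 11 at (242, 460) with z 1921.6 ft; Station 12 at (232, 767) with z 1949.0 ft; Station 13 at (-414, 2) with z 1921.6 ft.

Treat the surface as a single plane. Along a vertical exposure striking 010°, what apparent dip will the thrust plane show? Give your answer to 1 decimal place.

4.3°

Two edge vectors: Station 11→Station 12 = (-10, 307, 27.4), Station 11→Station 13 = (-656, -458, 0).
Normal n = (Station 11→Station 12) × (Station 11→Station 13) = (12549.2, -17974.4, 205972).
So ∂z/∂x = −n_x/n_z = −0.06093 and ∂z/∂y = −n_y/n_z = 0.08727.
Unit vector along 010° is (sin 10°, cos 10°) = (0.1736, 0.9848).
Slope in that direction = a·(0.1736) + b·(0.9848) = 0.07536.
Apparent dip = arctan|0.07536| = 4.3° (true dip is 6.1°, so apparent ≤ true as expected).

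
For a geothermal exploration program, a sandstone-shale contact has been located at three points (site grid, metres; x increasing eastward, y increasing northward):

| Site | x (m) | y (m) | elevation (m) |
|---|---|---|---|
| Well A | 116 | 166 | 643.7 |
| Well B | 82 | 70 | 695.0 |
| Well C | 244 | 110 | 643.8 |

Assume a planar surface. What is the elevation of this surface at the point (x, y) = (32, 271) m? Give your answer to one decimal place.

Let the plane be z = a·x + b·y + c.
Well B−Well A: −34a − 96b = 51.3;  Well C−Well A: 128a − 56b = 0.1.
Solving gives a = −0.20175, b = −0.46292.
Then c = 643.7 − a·116 − b·166 = 743.95.
At (32, 271): z = −6.5 − 125.5 + 743.95 = 612.0 m.

612.0 m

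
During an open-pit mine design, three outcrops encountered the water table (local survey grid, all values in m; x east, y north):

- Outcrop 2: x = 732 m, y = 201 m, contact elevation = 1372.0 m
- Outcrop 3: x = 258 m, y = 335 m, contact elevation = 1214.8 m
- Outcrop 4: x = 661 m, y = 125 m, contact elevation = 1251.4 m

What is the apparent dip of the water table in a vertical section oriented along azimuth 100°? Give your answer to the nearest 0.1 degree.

23.4°

Two edge vectors: Outcrop 2→Outcrop 3 = (-474, 134, -157.2), Outcrop 2→Outcrop 4 = (-71, -76, -120.6).
Normal n = (Outcrop 2→Outcrop 3) × (Outcrop 2→Outcrop 4) = (-28107.6, -46003.2, 45538).
So ∂z/∂x = −n_x/n_z = 0.61723 and ∂z/∂y = −n_y/n_z = 1.01022.
Unit vector along 100° is (sin 100°, cos 100°) = (0.9848, -0.1736).
Slope in that direction = a·(0.9848) + b·(-0.1736) = 0.43243.
Apparent dip = arctan|0.43243| = 23.4° (true dip is 49.8°, so apparent ≤ true as expected).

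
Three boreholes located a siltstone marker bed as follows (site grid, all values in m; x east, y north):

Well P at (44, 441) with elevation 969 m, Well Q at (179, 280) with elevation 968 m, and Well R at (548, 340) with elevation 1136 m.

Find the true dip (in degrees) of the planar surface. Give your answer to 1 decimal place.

Two edge vectors: Well P→Well Q = (135, -161, -1), Well P→Well R = (504, -101, 167).
Normal n = (Well P→Well Q) × (Well P→Well R) = (-26988, -23049, 67509).
So ∂z/∂x = −n_x/n_z = 0.39977 and ∂z/∂y = −n_y/n_z = 0.34142.
Gradient magnitude |∇z| = √(a² + b²) = √(0.15982 + 0.11657) = 0.52572.
True dip = arctan(0.52572) = 27.7°, dipping toward SW (azimuth ≈ 230°).

27.7°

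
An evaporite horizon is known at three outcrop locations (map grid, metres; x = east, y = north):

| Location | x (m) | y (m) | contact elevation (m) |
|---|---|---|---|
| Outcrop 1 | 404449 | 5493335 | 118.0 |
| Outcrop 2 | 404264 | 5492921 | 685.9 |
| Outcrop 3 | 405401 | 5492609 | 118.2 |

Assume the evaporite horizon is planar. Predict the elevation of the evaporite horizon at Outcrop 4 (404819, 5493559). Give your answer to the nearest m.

-400 m

Let the plane be z = a·x + b·y + c.
Outcrop 2−Outcrop 1: −185a − 414b = 567.9;  Outcrop 3−Outcrop 1: 952a − 726b = 0.2.
Solving gives a = −0.78005859, b = −1.02316223.
Then c = 118 − a·404449 − b·5493335 = 5936184.78.
At (404819, 5493559): z = −315782.5 − 5620802.1 + 5936184.78 = -399.8 m.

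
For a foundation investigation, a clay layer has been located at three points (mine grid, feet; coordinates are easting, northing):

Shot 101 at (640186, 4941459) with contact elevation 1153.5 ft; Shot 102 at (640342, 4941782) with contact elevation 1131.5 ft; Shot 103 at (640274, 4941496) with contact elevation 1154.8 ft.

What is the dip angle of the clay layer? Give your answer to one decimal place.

6.2°

Two edge vectors: Shot 101→Shot 102 = (156, 323, -22), Shot 101→Shot 103 = (88, 37, 1.3).
Normal n = (Shot 101→Shot 102) × (Shot 101→Shot 103) = (1233.9, -2138.8, -22652).
So ∂z/∂easting = −n_x/n_z = 0.05447 and ∂z/∂northing = −n_y/n_z = −0.09442.
Gradient magnitude |∇z| = √(a² + b²) = √(0.00297 + 0.00892) = 0.10901.
True dip = arctan(0.10901) = 6.2°, dipping toward NNW (azimuth ≈ 330°).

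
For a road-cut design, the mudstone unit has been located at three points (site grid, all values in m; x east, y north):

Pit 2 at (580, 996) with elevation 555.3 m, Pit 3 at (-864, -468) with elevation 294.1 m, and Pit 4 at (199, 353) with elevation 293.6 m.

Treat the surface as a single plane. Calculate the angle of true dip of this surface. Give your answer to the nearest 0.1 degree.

Let the plane be z = a·x + b·y + c.
Pit 3−Pit 2: −1444a − 1464b = −261.2;  Pit 4−Pit 2: −381a − 643b = −261.7.
Solving gives a = −0.58045, b = 0.75093.
Gradient magnitude |∇z| = √(a² + b²) = √(0.33692 + 0.56390) = 0.94912.
True dip = arctan(0.94912) = 43.5°, dipping toward SE (azimuth ≈ 142°).

43.5°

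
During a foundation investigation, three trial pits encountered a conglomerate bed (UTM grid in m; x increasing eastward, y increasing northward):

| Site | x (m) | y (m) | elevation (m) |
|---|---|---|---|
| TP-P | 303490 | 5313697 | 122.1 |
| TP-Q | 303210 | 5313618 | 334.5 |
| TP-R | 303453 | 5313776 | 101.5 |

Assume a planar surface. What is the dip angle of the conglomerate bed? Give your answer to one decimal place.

Two edge vectors: TP-P→TP-Q = (-280, -79, 212.4), TP-P→TP-R = (-37, 79, -20.6).
Normal n = (TP-P→TP-Q) × (TP-P→TP-R) = (-15152.2, -13626.8, -25043).
So ∂z/∂x = −n_x/n_z = −0.60505 and ∂z/∂y = −n_y/n_z = −0.54414.
Gradient magnitude |∇z| = √(a² + b²) = √(0.36608 + 0.29608) = 0.81374.
True dip = arctan(0.81374) = 39.1°, dipping toward NE (azimuth ≈ 048°).

39.1°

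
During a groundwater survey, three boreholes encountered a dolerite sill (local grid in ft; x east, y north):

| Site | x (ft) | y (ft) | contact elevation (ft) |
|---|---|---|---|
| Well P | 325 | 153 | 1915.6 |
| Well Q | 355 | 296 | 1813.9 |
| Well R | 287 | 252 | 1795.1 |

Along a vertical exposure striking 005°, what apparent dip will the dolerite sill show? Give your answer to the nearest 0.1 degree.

39.1°

Two edge vectors: Well P→Well Q = (30, 143, -101.7), Well P→Well R = (-38, 99, -120.5).
Normal n = (Well P→Well Q) × (Well P→Well R) = (-7163.2, 7479.6, 8404).
So ∂z/∂x = −n_x/n_z = 0.85236 and ∂z/∂y = −n_y/n_z = −0.89000.
Unit vector along 005° is (sin 5°, cos 5°) = (0.0872, 0.9962).
Slope in that direction = a·(0.0872) + b·(0.9962) = −0.81233.
Apparent dip = arctan|0.81233| = 39.1° (true dip is 50.9°, so apparent ≤ true as expected).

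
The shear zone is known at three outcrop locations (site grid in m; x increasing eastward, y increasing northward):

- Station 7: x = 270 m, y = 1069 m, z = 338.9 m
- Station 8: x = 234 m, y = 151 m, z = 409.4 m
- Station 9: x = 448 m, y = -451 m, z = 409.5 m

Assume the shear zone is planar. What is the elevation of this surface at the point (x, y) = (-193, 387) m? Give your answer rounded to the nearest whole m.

Two edge vectors: Station 7→Station 8 = (-36, -918, 70.5), Station 7→Station 9 = (178, -1520, 70.6).
Normal n = (Station 7→Station 8) × (Station 7→Station 9) = (42349.2, 15090.6, 218124).
So ∂z/∂x = −n_x/n_z = −0.19415 and ∂z/∂y = −n_y/n_z = −0.06918.
Intercept c from Station 7: 338.9 + 52.42 + 73.96 = 465.28.
At (-193, 387): z = 37.5 − 26.8 + 465.28 = 476.0 m.

476 m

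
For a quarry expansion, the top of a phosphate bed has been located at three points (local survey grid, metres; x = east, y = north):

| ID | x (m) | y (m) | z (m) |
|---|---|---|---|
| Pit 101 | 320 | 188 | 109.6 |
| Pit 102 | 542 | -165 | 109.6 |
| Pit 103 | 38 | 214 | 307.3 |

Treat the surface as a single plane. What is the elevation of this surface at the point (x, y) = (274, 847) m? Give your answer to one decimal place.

Let the plane be z = a·x + b·y + c.
Pit 102−Pit 101: 222a − 353b = 0;  Pit 103−Pit 101: −282a + 26b = 197.7.
Solving gives a = −0.74422, b = −0.46803.
Then c = 109.6 − a·320 − b·188 = 435.74.
At (274, 847): z = −203.9 − 396.4 + 435.74 = -164.6 m.

-164.6 m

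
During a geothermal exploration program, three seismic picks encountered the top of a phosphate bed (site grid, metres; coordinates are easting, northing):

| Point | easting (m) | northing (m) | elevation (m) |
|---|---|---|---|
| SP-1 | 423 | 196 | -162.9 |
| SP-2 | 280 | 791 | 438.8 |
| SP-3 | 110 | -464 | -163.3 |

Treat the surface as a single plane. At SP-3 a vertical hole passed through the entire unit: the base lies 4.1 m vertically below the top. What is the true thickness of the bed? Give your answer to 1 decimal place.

Two edge vectors: SP-1→SP-2 = (-143, 595, 601.7), SP-1→SP-3 = (-313, -660, -0.4).
Normal n = (SP-1→SP-2) × (SP-1→SP-3) = (396884, -188389.3, 280615).
So ∂z/∂easting = −n_x/n_z = −1.41434 and ∂z/∂northing = −n_y/n_z = 0.67134.
|∇z| = √(a²+b²) = 1.56558, so dip δ = arctan(1.56558) = 57.43°.
True thickness = vertical thickness × cos δ = 4.1 × cos 57.43° = 2.2 m.

2.2 m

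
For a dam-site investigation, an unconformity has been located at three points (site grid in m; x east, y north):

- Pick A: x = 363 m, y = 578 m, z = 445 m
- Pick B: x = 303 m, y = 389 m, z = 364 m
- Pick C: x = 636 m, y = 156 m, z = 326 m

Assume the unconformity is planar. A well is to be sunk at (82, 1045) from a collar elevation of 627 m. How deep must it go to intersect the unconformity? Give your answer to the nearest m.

Let the plane be z = a·x + b·y + c.
Pick B−Pick A: −60a − 189b = −81;  Pick C−Pick A: 273a − 422b = −119.
Solving gives a = 0.15200, b = 0.38032.
Then c = 445 − a·363 − b·578 = 170.00.
At (82, 1045): z_contact = 12.5 + 397.4 + 170.00 = 579.9 m.
Depth below ground = 627 − 579.9 = 47 m.

47 m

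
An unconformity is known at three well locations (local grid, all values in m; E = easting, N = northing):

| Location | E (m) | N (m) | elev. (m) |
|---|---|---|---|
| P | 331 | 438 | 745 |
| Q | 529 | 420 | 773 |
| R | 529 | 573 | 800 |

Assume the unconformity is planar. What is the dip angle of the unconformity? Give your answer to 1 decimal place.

13.3°

Two edge vectors: P→Q = (198, -18, 28), P→R = (198, 135, 55).
Normal n = (P→Q) × (P→R) = (-4770, -5346, 30294).
So ∂z/∂E = −n_x/n_z = 0.15746 and ∂z/∂N = −n_y/n_z = 0.17647.
Gradient magnitude |∇z| = √(a² + b²) = √(0.02479 + 0.03114) = 0.23650.
True dip = arctan(0.23650) = 13.3°, dipping toward SW (azimuth ≈ 222°).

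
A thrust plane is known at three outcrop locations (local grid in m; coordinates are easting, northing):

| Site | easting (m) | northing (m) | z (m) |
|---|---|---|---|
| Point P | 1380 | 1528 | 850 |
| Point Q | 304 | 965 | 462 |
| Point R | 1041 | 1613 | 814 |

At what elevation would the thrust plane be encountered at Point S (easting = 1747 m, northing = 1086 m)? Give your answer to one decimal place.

773.9 m

Two edge vectors: Point P→Point Q = (-1076, -563, -388), Point P→Point R = (-339, 85, -36).
Normal n = (Point P→Point Q) × (Point P→Point R) = (53248, 92796, -282317).
So ∂z/∂easting = −n_x/n_z = 0.188611 and ∂z/∂northing = −n_y/n_z = 0.328694.
Intercept c from Point P: 850 − 260.28 − 502.24 = 87.47.
At (1747, 1086): z = 329.5 + 357.0 + 87.47 = 773.9 m.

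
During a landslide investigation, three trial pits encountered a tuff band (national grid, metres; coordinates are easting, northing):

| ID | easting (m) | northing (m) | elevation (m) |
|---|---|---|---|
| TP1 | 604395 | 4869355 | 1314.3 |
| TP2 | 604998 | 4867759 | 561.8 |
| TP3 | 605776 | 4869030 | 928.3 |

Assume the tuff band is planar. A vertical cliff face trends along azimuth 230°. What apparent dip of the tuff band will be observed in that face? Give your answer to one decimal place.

6.6°

Let the plane be z = a·easting + b·northing + c.
TP2−TP1: 603a − 1596b = −752.5;  TP3−TP1: 1381a − 325b = −386.
Solving gives a = −0.18500, b = 0.40160.
Unit vector along 230° is (sin 230°, cos 230°) = (-0.7660, -0.6428).
Slope in that direction = a·(-0.7660) + b·(-0.6428) = −0.11642.
Apparent dip = arctan|0.11642| = 6.6° (true dip is 23.9°, so apparent ≤ true as expected).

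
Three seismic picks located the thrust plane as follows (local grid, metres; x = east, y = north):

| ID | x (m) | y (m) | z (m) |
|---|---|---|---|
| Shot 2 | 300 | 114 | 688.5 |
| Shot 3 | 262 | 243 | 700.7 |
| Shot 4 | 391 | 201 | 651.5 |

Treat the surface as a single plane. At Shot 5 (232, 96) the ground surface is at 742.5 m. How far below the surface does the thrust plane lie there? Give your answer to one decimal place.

Two edge vectors: Shot 2→Shot 3 = (-38, 129, 12.2), Shot 2→Shot 4 = (91, 87, -37).
Normal n = (Shot 2→Shot 3) × (Shot 2→Shot 4) = (-5834.4, -295.8, -15045).
So ∂z/∂x = −n_x/n_z = −0.38780 and ∂z/∂y = −n_y/n_z = −0.01966.
Intercept c from Shot 2: 688.5 + 116.34 + 2.24 = 807.08.
At (232, 96): z_contact = −89.97 − 1.89 + 807.08 = 715.22 m.
Depth below ground = 742.5 − 715.22 = 27.3 m.

27.3 m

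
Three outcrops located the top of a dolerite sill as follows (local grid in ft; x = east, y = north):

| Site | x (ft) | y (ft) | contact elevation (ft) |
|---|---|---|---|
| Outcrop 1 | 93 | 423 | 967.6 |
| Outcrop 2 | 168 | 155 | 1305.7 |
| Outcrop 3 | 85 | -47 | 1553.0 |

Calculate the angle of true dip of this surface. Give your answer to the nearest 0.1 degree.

Two edge vectors: Outcrop 1→Outcrop 2 = (75, -268, 338.1), Outcrop 1→Outcrop 3 = (-8, -470, 585.4).
Normal n = (Outcrop 1→Outcrop 2) × (Outcrop 1→Outcrop 3) = (2019.8, -46609.8, -37394).
So ∂z/∂x = −n_x/n_z = 0.05401 and ∂z/∂y = −n_y/n_z = −1.24645.
Gradient magnitude |∇z| = √(a² + b²) = √(0.00292 + 1.55364) = 1.24762.
True dip = arctan(1.24762) = 51.3°, dipping toward N (azimuth ≈ 358°).

51.3°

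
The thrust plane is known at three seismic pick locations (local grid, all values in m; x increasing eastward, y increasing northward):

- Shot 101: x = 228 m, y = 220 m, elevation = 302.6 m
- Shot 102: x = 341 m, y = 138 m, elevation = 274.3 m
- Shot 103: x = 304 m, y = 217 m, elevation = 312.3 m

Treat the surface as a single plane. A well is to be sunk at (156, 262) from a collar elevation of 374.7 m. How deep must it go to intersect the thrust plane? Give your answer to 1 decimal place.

59.7 m

Let the plane be z = a·x + b·y + c.
Shot 102−Shot 101: 113a − 82b = −28.3;  Shot 103−Shot 101: 76a − 3b = 9.7.
Solving gives a = 0.14938, b = 0.55098.
Then c = 302.6 − a·228 − b·220 = 147.33.
At (156, 262): z_contact = 23.30 + 144.36 + 147.33 = 314.99 m.
Depth below ground = 374.7 − 314.99 = 59.7 m.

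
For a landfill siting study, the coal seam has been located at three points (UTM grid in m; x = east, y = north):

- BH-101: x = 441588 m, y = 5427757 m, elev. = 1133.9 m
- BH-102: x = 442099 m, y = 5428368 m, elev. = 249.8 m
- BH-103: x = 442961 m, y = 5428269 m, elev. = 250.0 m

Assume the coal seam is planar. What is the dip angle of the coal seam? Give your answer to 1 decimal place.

Let the plane be z = a·x + b·y + c.
BH-102−BH-101: 511a + 611b = −884.1;  BH-103−BH-101: 1373a + 512b = −883.9.
Solving gives a = −0.15141, b = −1.32034.
Gradient magnitude |∇z| = √(a² + b²) = √(0.02292 + 1.74331) = 1.32900.
True dip = arctan(1.32900) = 53.0°, dipping toward N (azimuth ≈ 007°).

53.0°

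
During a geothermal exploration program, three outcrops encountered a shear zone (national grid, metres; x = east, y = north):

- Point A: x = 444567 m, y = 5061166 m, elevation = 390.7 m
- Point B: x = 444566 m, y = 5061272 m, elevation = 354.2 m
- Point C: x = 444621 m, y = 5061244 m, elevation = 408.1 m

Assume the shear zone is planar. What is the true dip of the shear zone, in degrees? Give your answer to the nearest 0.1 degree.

Let the plane be z = a·x + b·y + c.
Point B−Point A: −1a + 106b = −36.5;  Point C−Point A: 54a + 78b = 17.4.
Solving gives a = 0.80858, b = −0.33671.
Gradient magnitude |∇z| = √(a² + b²) = √(0.65381 + 0.11337) = 0.87589.
True dip = arctan(0.87589) = 41.2°, dipping toward WNW (azimuth ≈ 293°).

41.2°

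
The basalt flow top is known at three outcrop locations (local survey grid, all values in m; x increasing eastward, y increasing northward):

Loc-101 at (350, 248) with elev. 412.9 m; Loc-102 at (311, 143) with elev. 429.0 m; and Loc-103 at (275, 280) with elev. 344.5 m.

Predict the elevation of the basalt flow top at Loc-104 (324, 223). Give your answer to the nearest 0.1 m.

Let the plane be z = a·x + b·y + c.
Loc-102−Loc-101: −39a − 105b = 16.1;  Loc-103−Loc-101: −75a + 32b = −68.4.
Solving gives a = 0.73077, b = −0.42476.
Then c = 412.9 − a·350 − b·248 = 262.47.
At (324, 223): z = 236.8 − 94.7 + 262.47 = 404.5 m.

404.5 m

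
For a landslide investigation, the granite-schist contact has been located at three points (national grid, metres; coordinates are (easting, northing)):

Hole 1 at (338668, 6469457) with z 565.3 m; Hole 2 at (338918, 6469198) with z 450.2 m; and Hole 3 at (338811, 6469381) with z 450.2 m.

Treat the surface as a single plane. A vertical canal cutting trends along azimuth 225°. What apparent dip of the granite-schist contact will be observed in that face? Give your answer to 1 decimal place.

Let the plane be z = a·E + b·N + c.
Hole 2−Hole 1: 250a − 259b = −115.1;  Hole 3−Hole 1: 143a − 76b = −115.1.
Solving gives a = −1.16778, b = −0.68280.
Unit vector along 225° is (sin 225°, cos 225°) = (-0.7071, -0.7071).
Slope in that direction = a·(-0.7071) + b·(-0.7071) = 1.30856.
Apparent dip = arctan|1.30856| = 52.6° (true dip is 53.5°, so apparent ≤ true as expected).

52.6°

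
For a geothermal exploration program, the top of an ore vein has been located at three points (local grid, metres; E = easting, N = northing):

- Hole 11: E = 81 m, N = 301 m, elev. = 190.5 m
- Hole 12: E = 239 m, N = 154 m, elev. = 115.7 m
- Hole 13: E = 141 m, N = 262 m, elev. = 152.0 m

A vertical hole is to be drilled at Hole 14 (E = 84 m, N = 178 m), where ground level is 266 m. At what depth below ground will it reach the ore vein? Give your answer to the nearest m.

Two edge vectors: Hole 11→Hole 12 = (158, -147, -74.8), Hole 11→Hole 13 = (60, -39, -38.5).
Normal n = (Hole 11→Hole 12) × (Hole 11→Hole 13) = (2742.3, 1595, 2658).
So ∂z/∂E = −n_x/n_z = −1.03172 and ∂z/∂N = −n_y/n_z = −0.60008.
Intercept c from Hole 11: 190.5 + 83.57 + 180.62 = 454.69.
At (84, 178): z_contact = −86.7 − 106.8 + 454.69 = 261.2 m.
Depth below ground = 266 − 261.2 = 5 m.

5 m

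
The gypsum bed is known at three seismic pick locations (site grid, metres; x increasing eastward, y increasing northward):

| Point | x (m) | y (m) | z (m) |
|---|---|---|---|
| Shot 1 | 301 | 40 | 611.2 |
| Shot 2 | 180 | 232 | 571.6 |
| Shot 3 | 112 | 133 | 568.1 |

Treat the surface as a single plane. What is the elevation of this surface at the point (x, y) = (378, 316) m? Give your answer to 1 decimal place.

Two edge vectors: Shot 1→Shot 2 = (-121, 192, -39.6), Shot 1→Shot 3 = (-189, 93, -43.1).
Normal n = (Shot 1→Shot 2) × (Shot 1→Shot 3) = (-4592.4, 2269.3, 25035).
So ∂z/∂x = −n_x/n_z = 0.18344 and ∂z/∂y = −n_y/n_z = −0.09065.
Intercept c from Shot 1: 611.2 − 55.22 + 3.63 = 559.61.
At (378, 316): z = 69.3 − 28.6 + 559.61 = 600.3 m.

600.3 m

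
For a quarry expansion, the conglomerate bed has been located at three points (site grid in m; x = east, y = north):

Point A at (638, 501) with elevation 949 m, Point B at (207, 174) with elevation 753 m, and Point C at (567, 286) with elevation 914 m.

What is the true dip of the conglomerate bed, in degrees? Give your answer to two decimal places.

Let the plane be z = a·x + b·y + c.
Point B−Point A: −431a − 327b = −196;  Point C−Point A: −71a − 215b = −35.
Solving gives a = 0.44199, b = 0.01683.
Gradient magnitude |∇z| = √(a² + b²) = √(0.19535 + 0.00028) = 0.44231.
True dip = arctan(0.44231) = 23.86°, dipping toward W (azimuth ≈ 268°).

23.86°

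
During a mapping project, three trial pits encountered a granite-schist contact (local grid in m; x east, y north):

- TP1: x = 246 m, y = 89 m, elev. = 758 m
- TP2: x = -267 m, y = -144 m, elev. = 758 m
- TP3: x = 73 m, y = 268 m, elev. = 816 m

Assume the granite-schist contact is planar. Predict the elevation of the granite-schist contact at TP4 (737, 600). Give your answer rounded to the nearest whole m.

Let the plane be z = a·x + b·y + c.
TP2−TP1: −513a − 233b = 0;  TP3−TP1: −173a + 179b = 58.
Solving gives a = −0.10227, b = 0.22518.
Then c = 758 − a·246 − b·89 = 763.12.
At (737, 600): z = −75.4 + 135.1 + 763.12 = 822.8 m.

823 m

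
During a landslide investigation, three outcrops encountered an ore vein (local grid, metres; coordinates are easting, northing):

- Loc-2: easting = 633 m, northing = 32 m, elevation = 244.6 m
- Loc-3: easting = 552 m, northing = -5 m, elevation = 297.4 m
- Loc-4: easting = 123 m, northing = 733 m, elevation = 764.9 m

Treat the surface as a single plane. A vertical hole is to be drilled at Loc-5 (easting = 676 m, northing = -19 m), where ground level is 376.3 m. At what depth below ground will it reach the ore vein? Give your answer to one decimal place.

173.9 m

Two edge vectors: Loc-2→Loc-3 = (-81, -37, 52.8), Loc-2→Loc-4 = (-510, 701, 520.3).
Normal n = (Loc-2→Loc-3) × (Loc-2→Loc-4) = (-56263.9, 15216.3, -75651).
So ∂z/∂easting = −n_x/n_z = −0.74373 and ∂z/∂northing = −n_y/n_z = 0.20114.
Intercept c from Loc-2: 244.6 + 470.78 − 6.44 = 708.94.
At (676, -19): z_contact = −502.76 − 3.82 + 708.94 = 202.36 m.
Depth below ground = 376.3 − 202.36 = 173.9 m.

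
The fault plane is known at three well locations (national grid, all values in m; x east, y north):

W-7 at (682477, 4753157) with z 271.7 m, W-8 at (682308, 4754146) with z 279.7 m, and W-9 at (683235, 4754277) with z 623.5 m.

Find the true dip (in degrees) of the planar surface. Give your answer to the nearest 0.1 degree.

20.2°

Let the plane be z = a·x + b·y + c.
W-8−W-7: −169a + 989b = 8;  W-9−W-7: 758a + 1120b = 351.8.
Solving gives a = 0.36101, b = 0.06978.
Gradient magnitude |∇z| = √(a² + b²) = √(0.13033 + 0.00487) = 0.36769.
True dip = arctan(0.36769) = 20.2°, dipping toward W (azimuth ≈ 259°).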